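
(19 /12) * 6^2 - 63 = -6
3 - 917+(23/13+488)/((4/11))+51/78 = 22543/52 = 433.52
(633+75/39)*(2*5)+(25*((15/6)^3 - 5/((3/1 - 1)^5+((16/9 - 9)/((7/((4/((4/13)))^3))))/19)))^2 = 160057.77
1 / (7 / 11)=11 / 7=1.57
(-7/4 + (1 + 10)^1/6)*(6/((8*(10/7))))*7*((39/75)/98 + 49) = 120063/8000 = 15.01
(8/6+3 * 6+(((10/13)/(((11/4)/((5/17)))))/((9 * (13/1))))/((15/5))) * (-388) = -6400822808/853281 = -7501.42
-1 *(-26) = 26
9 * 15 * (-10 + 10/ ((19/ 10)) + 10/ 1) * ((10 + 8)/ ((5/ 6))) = 291600/ 19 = 15347.37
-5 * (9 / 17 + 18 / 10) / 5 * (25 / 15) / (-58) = 33 / 493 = 0.07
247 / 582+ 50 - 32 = 10723 / 582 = 18.42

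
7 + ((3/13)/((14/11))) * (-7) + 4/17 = 2637/442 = 5.97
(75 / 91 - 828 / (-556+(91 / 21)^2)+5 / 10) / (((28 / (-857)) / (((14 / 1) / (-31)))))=39.61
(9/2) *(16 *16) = 1152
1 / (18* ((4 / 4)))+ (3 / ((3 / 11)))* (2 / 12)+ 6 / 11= 241 / 99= 2.43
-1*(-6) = 6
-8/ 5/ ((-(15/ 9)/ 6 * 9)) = 16/ 25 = 0.64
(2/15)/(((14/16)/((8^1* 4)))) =512/105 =4.88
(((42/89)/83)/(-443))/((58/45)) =-945/94900789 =-0.00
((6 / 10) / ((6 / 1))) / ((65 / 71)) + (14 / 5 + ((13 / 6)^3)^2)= 1612826173 / 15163200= 106.36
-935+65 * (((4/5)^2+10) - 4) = -2517/5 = -503.40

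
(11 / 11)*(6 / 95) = 6 / 95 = 0.06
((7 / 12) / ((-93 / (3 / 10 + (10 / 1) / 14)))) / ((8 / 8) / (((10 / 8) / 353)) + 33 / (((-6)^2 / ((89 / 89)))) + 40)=-71 / 3608214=-0.00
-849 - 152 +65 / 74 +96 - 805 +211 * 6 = -32791 / 74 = -443.12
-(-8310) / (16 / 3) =12465 / 8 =1558.12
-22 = -22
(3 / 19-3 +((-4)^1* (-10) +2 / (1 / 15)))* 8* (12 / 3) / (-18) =-20416 / 171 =-119.39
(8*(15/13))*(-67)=-8040/13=-618.46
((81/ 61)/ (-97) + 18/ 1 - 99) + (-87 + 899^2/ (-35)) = -4816920112/ 207095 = -23259.47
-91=-91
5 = 5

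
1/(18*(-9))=-1/162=-0.01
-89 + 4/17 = -1509/17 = -88.76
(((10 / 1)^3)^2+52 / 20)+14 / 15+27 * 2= 15000863 / 15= 1000057.53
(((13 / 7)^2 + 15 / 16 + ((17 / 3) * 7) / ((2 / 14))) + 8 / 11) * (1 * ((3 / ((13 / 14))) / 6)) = 7316095 / 48048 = 152.27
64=64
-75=-75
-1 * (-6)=6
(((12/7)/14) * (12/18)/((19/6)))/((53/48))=0.02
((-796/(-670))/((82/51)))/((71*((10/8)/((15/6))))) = 20298/975185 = 0.02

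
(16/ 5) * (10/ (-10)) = -16/ 5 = -3.20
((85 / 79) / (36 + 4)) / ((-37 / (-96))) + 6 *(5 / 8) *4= 44049 / 2923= 15.07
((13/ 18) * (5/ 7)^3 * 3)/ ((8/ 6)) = 1625/ 2744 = 0.59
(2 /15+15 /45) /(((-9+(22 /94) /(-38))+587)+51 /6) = 6251 /7856085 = 0.00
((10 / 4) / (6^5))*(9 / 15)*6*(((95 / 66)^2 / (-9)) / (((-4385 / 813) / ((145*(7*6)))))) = 496492325 / 1650331584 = 0.30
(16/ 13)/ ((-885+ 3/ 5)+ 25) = -80/ 55861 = -0.00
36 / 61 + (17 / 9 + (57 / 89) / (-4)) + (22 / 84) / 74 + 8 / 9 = 81279733 / 25309998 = 3.21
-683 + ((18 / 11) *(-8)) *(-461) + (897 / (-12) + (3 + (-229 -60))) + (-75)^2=467111 / 44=10616.16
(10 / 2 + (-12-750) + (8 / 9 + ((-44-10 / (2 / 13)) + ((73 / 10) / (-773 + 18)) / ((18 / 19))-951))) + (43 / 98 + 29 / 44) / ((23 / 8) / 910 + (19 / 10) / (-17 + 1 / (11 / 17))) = -471912331763393 / 258541460100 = -1825.29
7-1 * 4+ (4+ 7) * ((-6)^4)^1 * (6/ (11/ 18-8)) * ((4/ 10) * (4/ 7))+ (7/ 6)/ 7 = -73814659/ 27930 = -2642.84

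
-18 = -18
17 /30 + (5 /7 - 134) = -27871 /210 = -132.72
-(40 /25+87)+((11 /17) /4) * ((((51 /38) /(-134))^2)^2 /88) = -9530315638778430331 /107565639263887360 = -88.60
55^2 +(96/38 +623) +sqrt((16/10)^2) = 346952/95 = 3652.13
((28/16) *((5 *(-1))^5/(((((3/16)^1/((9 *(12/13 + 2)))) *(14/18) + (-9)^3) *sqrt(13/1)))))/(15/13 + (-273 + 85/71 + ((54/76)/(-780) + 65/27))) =-130794993000000 *sqrt(13)/60799243165610809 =-0.01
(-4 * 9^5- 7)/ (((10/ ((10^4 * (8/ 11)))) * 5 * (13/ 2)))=-5285661.54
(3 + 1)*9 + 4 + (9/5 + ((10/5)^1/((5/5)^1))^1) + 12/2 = 249/5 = 49.80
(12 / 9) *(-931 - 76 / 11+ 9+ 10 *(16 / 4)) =-39112 / 33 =-1185.21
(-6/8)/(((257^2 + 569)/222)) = -37/14804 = -0.00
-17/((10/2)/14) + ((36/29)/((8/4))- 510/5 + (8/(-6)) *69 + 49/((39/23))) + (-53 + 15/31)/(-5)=-7067549/35061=-201.58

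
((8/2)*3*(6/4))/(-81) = -2/9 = -0.22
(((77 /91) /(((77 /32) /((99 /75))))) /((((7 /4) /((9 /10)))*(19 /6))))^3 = 1483416212078592 /3462654329544921875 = 0.00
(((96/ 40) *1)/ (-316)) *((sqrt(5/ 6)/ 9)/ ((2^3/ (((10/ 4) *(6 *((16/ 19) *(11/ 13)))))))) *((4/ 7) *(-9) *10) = 1320 *sqrt(30)/ 136591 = 0.05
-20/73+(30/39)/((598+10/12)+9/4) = -1866620/6845137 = -0.27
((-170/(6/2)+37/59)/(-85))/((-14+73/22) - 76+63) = -218218/7838445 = -0.03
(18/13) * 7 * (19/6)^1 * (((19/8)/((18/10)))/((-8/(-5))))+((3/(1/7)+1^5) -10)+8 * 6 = 212935/2496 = 85.31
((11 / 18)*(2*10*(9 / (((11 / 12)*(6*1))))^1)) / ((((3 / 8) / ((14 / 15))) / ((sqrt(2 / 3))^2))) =896 / 27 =33.19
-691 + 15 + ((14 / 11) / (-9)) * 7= -67022 / 99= -676.99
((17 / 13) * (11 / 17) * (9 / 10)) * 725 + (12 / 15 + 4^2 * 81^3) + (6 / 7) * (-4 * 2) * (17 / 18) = 23214834659 / 2730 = 8503602.44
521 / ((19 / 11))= 5731 / 19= 301.63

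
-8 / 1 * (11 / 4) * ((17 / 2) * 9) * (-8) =13464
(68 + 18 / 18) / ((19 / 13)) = 897 / 19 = 47.21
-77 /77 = -1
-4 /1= -4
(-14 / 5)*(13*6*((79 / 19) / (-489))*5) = 28756 / 3097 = 9.29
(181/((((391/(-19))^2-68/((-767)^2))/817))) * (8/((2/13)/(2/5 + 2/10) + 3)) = 9798354663406296/11422149629747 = 857.84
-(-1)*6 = 6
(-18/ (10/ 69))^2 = 385641/ 25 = 15425.64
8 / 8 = 1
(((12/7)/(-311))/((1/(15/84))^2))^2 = 0.00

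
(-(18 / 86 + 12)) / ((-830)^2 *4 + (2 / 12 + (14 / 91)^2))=-532350 / 120149679499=-0.00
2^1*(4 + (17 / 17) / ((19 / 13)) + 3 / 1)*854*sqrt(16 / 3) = 997472*sqrt(3) / 57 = 30310.04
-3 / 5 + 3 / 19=-42 / 95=-0.44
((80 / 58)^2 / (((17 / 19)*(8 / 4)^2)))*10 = 76000 / 14297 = 5.32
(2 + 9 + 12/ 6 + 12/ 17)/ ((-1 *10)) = -233/ 170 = -1.37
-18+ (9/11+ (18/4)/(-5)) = -1989/110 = -18.08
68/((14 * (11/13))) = 442/77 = 5.74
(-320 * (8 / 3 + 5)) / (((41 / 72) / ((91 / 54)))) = -2679040 / 369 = -7260.27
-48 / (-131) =48 / 131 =0.37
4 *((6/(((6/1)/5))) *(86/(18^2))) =430/81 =5.31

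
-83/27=-3.07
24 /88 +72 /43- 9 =-3336 /473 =-7.05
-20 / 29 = -0.69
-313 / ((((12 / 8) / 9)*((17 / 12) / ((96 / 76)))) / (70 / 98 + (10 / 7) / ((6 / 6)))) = -8112960 / 2261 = -3588.22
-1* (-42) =42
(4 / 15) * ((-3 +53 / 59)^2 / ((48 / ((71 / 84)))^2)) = 4844401 / 13263445440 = 0.00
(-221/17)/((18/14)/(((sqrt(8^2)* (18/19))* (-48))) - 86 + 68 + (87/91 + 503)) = -908544/33962249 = -0.03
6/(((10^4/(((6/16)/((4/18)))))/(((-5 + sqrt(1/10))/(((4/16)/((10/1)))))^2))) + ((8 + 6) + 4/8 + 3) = 29081/500 - 81 * sqrt(10)/50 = 53.04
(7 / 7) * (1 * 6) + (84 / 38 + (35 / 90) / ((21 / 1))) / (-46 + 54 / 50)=6856013 / 1152198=5.95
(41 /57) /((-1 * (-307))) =41 /17499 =0.00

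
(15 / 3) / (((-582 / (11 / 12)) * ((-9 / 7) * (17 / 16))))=770 / 133569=0.01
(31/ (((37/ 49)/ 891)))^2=1831770058041/ 1369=1338035104.49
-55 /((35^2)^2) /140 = -11 /42017500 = -0.00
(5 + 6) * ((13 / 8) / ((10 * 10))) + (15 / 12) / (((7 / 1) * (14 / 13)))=13507 / 39200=0.34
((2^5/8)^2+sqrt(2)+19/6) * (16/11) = 16 * sqrt(2)/11+920/33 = 29.94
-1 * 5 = -5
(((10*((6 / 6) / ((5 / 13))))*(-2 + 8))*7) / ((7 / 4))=624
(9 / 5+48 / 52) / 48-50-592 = -667621 / 1040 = -641.94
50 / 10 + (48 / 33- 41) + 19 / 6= -2071 / 66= -31.38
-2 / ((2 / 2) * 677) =-2 / 677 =-0.00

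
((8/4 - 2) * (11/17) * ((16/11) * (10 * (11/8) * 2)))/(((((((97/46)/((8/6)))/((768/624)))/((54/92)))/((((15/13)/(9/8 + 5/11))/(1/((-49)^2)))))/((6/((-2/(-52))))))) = 0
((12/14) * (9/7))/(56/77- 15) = -594/7693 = -0.08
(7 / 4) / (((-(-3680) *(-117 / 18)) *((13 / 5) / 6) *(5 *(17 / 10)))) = -21 / 1057264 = -0.00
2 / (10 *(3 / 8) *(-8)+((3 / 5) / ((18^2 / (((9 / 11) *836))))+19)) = -15 / 73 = -0.21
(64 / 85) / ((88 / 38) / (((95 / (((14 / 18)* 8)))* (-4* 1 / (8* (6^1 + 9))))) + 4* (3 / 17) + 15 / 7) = -485184 / 1096475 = -0.44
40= 40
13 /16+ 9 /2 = 85 /16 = 5.31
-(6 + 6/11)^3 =-373248/1331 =-280.43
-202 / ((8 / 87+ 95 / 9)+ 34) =-52722 / 11653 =-4.52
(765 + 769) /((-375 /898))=-1377532 /375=-3673.42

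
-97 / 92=-1.05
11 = 11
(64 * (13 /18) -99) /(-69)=475 /621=0.76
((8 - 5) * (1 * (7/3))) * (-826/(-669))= 8.64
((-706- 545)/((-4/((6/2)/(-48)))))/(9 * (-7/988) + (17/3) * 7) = -926991/1878128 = -0.49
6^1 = 6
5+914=919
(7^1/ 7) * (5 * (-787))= -3935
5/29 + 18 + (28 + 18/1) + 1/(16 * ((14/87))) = 64.56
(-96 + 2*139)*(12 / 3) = 728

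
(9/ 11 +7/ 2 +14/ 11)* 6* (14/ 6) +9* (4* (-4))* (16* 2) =-49827/ 11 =-4529.73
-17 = -17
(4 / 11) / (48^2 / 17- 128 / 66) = 51 / 18736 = 0.00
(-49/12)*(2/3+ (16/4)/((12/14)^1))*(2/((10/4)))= -784/45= -17.42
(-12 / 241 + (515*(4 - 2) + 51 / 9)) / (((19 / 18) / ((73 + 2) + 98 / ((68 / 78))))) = 183871.69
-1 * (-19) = 19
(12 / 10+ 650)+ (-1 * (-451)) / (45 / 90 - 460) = 650.22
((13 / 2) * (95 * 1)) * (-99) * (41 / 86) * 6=-15038595 / 86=-174867.38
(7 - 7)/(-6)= 0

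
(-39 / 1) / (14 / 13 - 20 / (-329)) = -55601 / 1622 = -34.28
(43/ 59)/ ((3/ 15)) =215/ 59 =3.64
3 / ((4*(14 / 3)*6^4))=1 / 8064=0.00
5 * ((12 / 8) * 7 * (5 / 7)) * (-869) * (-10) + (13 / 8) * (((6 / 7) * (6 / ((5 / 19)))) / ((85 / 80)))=193913409 / 595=325904.89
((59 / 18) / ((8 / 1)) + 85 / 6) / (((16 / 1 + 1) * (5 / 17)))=2099 / 720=2.92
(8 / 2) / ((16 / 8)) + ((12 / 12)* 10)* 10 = 102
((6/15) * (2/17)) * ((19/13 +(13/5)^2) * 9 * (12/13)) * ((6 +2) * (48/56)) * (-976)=-54076833792/2513875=-21511.35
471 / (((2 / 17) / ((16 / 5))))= 64056 / 5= 12811.20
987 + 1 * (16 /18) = 8891 /9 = 987.89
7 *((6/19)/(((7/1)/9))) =54/19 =2.84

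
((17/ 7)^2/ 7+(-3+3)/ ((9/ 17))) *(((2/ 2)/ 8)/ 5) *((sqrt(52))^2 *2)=3757/ 1715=2.19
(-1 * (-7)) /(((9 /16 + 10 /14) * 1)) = 784 /143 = 5.48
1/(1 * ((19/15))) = 15/19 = 0.79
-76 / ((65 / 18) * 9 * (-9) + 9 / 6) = 0.26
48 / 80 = 3 / 5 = 0.60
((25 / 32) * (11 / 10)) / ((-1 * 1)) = -55 / 64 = -0.86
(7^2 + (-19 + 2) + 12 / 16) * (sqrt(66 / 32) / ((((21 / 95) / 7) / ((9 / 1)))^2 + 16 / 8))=10640475 * sqrt(33) / 2599216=23.52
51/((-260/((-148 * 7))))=13209/65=203.22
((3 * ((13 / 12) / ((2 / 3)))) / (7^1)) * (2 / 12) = 13 / 112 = 0.12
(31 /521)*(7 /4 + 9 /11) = 3503 /22924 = 0.15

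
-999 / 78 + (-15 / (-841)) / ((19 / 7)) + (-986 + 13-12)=-414540467 / 415454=-997.80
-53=-53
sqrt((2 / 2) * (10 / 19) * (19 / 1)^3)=19 * sqrt(10)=60.08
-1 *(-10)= 10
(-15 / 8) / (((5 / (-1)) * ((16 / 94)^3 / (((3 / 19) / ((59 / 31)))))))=28966617 / 4591616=6.31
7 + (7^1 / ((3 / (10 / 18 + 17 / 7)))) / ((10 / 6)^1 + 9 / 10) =6731 / 693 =9.71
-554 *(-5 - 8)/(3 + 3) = 3601/3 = 1200.33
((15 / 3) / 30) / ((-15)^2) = 1 / 1350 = 0.00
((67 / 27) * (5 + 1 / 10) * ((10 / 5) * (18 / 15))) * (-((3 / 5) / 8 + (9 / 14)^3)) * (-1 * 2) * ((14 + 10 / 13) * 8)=1362863616 / 557375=2445.15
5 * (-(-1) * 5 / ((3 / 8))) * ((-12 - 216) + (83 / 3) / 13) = -1761800 / 117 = -15058.12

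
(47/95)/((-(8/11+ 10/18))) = -4653/12065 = -0.39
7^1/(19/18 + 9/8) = 504/157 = 3.21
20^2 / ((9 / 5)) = 2000 / 9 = 222.22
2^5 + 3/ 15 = 161/ 5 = 32.20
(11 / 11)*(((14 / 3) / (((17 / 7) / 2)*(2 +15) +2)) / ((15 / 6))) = 392 / 4755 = 0.08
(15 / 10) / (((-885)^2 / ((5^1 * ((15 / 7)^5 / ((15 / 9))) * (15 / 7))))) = 455625 / 819072338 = 0.00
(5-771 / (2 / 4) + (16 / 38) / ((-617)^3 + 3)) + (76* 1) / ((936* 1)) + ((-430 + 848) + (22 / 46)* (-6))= -13472050991159953 / 12009440789190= -1121.79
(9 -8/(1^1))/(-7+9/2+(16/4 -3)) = -2/3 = -0.67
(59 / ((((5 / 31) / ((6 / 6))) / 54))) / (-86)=-49383 / 215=-229.69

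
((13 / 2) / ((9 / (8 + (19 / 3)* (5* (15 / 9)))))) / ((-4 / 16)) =-14222 / 81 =-175.58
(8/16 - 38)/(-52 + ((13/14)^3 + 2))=34300/45001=0.76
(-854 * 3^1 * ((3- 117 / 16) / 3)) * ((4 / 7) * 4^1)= 8418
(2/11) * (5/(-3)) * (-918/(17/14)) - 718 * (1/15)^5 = 1913617102/8353125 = 229.09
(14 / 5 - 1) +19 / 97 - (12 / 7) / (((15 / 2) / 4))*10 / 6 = 4808 / 10185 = 0.47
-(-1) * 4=4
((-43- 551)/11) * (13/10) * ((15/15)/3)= -117/5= -23.40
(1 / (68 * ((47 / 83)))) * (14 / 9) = 581 / 14382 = 0.04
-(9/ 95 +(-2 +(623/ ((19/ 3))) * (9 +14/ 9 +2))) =-351452/ 285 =-1233.16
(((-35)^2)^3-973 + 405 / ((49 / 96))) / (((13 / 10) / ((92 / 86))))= 41434503140880 / 27391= 1512705017.74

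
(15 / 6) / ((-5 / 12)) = -6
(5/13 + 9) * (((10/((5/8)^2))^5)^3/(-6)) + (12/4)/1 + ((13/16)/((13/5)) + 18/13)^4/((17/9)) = -6056731042577640398302749515394611702811553/2913222000000000000000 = -2079048916484099185816.51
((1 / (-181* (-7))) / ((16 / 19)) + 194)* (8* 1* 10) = 19663935 / 1267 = 15520.07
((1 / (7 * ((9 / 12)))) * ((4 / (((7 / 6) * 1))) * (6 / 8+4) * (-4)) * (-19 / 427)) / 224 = 361 / 146461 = 0.00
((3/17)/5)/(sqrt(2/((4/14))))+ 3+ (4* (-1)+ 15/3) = 3* sqrt(7)/595+ 4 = 4.01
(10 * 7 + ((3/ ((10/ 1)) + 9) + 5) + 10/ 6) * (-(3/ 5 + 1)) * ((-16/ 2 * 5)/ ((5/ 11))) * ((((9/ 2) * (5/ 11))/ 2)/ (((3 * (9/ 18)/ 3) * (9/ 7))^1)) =288848/ 15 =19256.53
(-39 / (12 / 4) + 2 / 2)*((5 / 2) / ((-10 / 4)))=12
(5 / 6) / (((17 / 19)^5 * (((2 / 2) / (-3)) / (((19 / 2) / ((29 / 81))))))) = -19053581805 / 164703412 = -115.68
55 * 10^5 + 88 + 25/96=528008473/96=5500088.26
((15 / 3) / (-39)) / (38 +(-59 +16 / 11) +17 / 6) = 110 / 14339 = 0.01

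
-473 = -473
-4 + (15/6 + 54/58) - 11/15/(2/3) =-242/145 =-1.67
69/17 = 4.06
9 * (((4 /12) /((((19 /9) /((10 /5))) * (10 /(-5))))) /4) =-27 /76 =-0.36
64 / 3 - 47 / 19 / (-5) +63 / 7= 8786 / 285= 30.83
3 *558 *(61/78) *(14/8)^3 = 5837517/832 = 7016.25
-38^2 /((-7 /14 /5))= 14440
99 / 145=0.68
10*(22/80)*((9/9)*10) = 55/2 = 27.50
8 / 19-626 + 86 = -10252 / 19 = -539.58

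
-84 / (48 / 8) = -14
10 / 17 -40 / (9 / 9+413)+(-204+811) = 2137763 / 3519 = 607.49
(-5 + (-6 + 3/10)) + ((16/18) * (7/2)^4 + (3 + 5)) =130.69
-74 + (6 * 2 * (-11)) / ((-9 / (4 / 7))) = -1378 / 21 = -65.62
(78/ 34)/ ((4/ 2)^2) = 0.57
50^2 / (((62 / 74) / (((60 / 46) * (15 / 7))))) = 41625000 / 4991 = 8340.01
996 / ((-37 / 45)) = -44820 / 37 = -1211.35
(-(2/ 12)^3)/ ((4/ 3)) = -1/ 288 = -0.00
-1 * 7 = -7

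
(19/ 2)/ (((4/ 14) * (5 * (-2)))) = -133/ 40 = -3.32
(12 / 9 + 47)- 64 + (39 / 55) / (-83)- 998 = -13882282 / 13695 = -1013.68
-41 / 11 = -3.73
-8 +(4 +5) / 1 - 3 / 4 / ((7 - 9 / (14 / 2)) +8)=121 / 128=0.95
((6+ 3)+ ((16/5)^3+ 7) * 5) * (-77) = -400092/25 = -16003.68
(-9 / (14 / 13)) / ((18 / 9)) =-117 / 28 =-4.18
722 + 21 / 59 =42619 / 59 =722.36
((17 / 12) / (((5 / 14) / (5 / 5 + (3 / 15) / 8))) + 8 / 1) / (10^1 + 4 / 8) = 14479 / 12600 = 1.15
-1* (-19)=19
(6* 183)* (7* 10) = 76860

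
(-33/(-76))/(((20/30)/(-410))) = -267.04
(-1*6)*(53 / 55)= -318 / 55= -5.78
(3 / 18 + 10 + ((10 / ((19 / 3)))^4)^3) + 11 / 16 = 26662305072833469881 / 106239116115175728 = 250.97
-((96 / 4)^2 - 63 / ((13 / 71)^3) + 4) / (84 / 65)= 106370665 / 14196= 7493.00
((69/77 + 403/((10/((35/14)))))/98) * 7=31307/4312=7.26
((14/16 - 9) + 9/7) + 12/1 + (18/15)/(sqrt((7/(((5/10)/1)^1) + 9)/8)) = 12*sqrt(46)/115 + 289/56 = 5.87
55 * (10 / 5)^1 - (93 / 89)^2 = 862661 / 7921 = 108.91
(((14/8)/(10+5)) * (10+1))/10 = 77/600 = 0.13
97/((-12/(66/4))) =-1067/8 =-133.38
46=46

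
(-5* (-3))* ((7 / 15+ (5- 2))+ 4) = 112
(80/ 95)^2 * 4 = 1024/ 361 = 2.84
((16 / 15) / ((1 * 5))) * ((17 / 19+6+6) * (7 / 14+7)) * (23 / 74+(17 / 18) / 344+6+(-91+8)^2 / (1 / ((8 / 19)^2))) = 4975127270645 / 196428042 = 25327.99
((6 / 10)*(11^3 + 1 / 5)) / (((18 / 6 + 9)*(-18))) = -832 / 225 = -3.70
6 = 6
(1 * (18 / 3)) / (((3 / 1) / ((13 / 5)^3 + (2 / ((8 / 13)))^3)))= 415233 / 4000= 103.81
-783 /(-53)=783 /53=14.77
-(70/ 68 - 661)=22439/ 34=659.97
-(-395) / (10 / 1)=79 / 2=39.50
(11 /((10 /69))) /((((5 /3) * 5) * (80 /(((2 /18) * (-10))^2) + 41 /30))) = 6831 /49625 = 0.14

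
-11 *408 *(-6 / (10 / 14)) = 188496 / 5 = 37699.20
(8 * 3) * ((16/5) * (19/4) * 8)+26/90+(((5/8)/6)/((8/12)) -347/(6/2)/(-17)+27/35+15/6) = 100379963/34272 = 2928.92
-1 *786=-786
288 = 288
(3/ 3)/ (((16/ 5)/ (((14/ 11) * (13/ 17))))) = 455/ 1496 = 0.30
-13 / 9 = -1.44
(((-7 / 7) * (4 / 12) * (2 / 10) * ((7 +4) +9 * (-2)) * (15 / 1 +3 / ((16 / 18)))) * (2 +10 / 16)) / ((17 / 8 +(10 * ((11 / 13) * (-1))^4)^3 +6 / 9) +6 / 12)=503448321411691929 / 3086513190639199960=0.16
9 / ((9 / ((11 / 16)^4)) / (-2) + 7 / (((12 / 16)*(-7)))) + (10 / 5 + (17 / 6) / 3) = 21439687 / 8489700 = 2.53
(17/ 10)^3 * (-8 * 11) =-54043/ 125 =-432.34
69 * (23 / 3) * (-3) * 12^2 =-228528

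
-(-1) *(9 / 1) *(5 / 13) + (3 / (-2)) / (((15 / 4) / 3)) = 147 / 65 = 2.26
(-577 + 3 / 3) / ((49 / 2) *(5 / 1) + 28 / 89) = -11392 / 2429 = -4.69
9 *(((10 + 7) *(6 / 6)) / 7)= 153 / 7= 21.86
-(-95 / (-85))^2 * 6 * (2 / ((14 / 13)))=-28158 / 2023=-13.92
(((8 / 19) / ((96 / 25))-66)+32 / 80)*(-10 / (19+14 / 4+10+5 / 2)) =74659 / 3990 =18.71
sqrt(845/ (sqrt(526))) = 13 * sqrt(5) * 526^(3/ 4)/ 526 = 6.07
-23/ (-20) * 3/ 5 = 69/ 100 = 0.69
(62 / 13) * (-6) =-372 / 13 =-28.62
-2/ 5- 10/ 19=-88/ 95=-0.93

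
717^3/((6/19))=2334478149/2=1167239074.50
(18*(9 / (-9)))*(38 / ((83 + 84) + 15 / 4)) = -2736 / 683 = -4.01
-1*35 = -35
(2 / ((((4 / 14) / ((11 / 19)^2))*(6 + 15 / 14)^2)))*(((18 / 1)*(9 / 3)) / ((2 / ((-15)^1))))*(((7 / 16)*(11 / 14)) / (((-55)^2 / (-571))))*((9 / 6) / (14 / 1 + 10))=0.08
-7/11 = -0.64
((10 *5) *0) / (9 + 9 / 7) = 0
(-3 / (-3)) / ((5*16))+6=481 / 80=6.01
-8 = -8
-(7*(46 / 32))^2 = -25921 / 256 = -101.25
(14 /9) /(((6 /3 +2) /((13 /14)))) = 13 /36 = 0.36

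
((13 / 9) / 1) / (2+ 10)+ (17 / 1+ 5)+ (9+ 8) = 4225 / 108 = 39.12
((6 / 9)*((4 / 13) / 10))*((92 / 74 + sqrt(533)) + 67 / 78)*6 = 24268 / 93795 + 8*sqrt(533) / 65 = 3.10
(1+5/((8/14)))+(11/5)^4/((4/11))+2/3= 280639/3750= 74.84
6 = 6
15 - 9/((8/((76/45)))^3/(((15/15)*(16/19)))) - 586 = -5782097/10125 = -571.07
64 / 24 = 8 / 3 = 2.67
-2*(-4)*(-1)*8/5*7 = -448/5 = -89.60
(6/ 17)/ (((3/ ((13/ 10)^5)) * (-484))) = -371293/ 411400000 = -0.00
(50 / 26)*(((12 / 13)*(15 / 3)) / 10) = 150 / 169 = 0.89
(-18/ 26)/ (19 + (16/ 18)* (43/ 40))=-405/ 11674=-0.03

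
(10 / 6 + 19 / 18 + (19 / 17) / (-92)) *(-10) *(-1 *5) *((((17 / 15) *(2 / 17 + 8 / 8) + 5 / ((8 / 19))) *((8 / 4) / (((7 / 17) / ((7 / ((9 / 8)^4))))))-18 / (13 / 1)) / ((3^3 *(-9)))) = -33865947012215 / 218806482843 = -154.78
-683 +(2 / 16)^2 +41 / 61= -2663747 / 3904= -682.31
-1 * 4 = -4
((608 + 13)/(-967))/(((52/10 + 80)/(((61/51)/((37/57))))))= -0.01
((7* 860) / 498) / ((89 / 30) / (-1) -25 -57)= -30100 / 211567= -0.14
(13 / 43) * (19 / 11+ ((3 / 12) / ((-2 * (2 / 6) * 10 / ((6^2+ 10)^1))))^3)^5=-1029973607536000563760595887043987 / 7435869363372032000000000000000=-138.51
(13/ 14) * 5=65/ 14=4.64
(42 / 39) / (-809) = -14 / 10517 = -0.00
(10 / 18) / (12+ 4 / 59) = 295 / 6408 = 0.05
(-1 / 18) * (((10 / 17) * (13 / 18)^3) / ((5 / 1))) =-2197 / 892296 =-0.00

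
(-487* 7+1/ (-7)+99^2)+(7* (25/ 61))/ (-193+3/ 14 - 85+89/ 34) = 17874307172/ 2796423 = 6391.85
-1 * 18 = -18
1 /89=0.01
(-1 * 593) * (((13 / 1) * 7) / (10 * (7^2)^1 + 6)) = -53963 / 496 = -108.80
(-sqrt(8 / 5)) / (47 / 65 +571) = -13*sqrt(10) / 18581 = -0.00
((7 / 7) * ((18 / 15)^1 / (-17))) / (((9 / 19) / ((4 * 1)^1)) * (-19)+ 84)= -8 / 9265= -0.00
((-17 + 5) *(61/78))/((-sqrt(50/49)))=427 *sqrt(2)/65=9.29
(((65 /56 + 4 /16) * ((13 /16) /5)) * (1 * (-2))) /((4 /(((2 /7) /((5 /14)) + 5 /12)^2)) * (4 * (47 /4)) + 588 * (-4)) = 5472883 /26559697920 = 0.00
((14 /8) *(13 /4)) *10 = 455 /8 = 56.88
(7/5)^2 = 1.96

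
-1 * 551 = -551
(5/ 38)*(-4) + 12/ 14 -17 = -16.67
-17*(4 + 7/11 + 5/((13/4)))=-15011/143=-104.97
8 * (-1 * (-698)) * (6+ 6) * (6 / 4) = 100512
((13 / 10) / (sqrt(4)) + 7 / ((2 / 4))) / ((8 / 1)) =293 / 160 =1.83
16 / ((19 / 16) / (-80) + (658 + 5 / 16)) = 20480 / 842621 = 0.02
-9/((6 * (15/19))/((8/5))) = -76/25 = -3.04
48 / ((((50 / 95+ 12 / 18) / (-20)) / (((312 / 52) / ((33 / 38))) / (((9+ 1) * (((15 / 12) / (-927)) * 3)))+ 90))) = 60788448 / 935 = 65014.38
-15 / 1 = -15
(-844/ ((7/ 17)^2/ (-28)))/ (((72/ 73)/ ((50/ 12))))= 111286675/ 189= 588818.39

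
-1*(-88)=88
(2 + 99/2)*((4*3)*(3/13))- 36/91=12942/91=142.22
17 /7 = 2.43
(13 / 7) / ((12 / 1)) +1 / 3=41 / 84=0.49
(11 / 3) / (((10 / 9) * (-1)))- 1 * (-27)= 23.70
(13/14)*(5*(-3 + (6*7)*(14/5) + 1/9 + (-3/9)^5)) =1811797/3402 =532.57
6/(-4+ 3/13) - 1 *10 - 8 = -960/49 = -19.59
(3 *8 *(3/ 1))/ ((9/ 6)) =48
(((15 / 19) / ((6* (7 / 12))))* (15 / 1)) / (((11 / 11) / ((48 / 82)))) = 10800 / 5453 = 1.98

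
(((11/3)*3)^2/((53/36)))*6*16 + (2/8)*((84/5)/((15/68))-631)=41082437/5300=7751.40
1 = 1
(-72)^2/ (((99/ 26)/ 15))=224640/ 11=20421.82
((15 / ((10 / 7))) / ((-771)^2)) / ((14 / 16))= 4 / 198147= 0.00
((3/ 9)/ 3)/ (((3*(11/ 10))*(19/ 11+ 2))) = 10/ 1107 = 0.01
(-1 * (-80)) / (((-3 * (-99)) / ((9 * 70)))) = 5600 / 33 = 169.70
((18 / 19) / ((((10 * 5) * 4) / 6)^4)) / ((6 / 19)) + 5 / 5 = 100000243 / 100000000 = 1.00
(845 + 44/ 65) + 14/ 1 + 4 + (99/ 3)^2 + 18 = 128094/ 65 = 1970.68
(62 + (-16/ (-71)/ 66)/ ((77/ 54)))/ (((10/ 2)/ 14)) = 7457276/ 42955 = 173.61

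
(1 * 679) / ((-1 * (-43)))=679 / 43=15.79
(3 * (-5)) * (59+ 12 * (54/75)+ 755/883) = -4536084/4415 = -1027.43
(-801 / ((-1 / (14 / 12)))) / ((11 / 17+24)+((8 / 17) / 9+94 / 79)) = 36.10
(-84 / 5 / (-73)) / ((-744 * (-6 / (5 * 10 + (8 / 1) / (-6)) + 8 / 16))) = -7 / 8525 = -0.00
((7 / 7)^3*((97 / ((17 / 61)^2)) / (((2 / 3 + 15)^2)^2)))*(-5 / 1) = -146179485 / 1410227809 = -0.10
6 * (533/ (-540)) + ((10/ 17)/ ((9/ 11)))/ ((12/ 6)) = -2837/ 510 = -5.56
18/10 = 9/5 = 1.80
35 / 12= 2.92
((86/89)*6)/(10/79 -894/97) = -0.64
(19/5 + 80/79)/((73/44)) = 83644/28835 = 2.90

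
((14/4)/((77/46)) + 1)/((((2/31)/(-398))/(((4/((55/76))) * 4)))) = -255051136/605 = -421572.13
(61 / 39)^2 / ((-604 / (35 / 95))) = -26047 / 17454996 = -0.00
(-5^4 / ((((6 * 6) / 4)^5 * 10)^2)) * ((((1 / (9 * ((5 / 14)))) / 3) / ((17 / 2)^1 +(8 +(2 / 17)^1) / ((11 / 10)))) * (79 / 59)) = -517055 / 32987864004159627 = -0.00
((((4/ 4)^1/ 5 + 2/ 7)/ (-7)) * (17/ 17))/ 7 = -17/ 1715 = -0.01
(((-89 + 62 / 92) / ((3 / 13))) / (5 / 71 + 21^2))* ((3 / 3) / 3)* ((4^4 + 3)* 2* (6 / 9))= -971288591 / 9723618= -99.89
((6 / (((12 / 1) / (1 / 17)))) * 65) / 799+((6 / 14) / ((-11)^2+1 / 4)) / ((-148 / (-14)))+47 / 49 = 22977353519 / 23887199630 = 0.96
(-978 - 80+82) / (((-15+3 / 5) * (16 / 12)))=50.83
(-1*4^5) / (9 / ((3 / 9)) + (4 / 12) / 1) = -1536 / 41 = -37.46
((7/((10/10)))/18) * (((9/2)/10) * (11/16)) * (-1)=-77/640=-0.12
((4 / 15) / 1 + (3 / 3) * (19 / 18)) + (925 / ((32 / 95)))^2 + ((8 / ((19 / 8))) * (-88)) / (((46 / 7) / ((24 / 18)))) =151852252785881 / 20136960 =7540972.06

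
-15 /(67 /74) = -1110 /67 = -16.57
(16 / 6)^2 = 64 / 9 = 7.11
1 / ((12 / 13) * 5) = 13 / 60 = 0.22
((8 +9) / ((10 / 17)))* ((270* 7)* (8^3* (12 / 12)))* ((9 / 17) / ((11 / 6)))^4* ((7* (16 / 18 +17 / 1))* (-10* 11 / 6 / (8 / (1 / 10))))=-2146579481088 / 384659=-5580473.83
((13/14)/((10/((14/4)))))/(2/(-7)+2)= 91/480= 0.19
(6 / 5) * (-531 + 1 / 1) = -636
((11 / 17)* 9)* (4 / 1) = 396 / 17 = 23.29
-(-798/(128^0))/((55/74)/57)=61199.35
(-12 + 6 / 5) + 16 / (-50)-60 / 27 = -3002 / 225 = -13.34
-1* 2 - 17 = -19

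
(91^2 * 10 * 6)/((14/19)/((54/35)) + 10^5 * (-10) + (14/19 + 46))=-254889180/512975779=-0.50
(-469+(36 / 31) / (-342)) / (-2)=276243 / 1178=234.50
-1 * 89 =-89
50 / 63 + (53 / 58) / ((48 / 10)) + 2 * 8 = 496477 / 29232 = 16.98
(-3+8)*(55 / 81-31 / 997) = 261620 / 80757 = 3.24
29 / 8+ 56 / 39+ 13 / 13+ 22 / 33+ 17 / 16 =7.79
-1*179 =-179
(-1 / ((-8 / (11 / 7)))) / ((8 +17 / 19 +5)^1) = 19 / 1344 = 0.01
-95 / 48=-1.98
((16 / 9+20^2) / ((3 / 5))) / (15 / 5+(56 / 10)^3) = 2260000 / 602829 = 3.75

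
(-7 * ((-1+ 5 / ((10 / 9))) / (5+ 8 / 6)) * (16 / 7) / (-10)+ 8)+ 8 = 1604 / 95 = 16.88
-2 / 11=-0.18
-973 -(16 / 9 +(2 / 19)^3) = -60174079 / 61731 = -974.78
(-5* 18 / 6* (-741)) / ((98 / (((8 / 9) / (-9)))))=-4940 / 441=-11.20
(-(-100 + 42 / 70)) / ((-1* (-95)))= 497 / 475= 1.05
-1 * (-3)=3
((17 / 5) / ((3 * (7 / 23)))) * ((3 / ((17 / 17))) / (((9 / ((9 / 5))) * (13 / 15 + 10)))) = 1173 / 5705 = 0.21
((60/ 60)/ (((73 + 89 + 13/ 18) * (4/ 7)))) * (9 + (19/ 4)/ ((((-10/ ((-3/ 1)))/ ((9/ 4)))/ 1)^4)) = 6442214877/ 59985920000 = 0.11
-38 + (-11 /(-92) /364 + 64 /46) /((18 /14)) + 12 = -1072853 /43056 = -24.92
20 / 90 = 2 / 9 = 0.22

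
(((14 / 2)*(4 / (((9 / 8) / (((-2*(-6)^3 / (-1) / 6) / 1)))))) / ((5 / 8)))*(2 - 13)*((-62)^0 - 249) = -39108608 / 5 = -7821721.60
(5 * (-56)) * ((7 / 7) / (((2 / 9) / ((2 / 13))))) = -2520 / 13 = -193.85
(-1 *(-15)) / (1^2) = 15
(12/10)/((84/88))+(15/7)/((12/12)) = 17/5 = 3.40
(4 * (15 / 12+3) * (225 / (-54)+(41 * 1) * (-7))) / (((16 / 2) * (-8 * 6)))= 29699 / 2304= 12.89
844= 844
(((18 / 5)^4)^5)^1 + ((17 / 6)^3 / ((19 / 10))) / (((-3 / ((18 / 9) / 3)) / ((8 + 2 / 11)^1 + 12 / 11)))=215814890867543291124767135179 / 1614475250244140625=133674945363.77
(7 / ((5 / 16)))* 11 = 1232 / 5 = 246.40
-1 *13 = -13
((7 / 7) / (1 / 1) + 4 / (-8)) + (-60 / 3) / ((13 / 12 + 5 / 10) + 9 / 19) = -9.22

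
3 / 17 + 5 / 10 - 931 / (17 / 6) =-11149 / 34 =-327.91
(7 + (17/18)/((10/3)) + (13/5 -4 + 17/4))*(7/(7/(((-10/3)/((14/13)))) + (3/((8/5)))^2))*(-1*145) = -128360960/15651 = -8201.45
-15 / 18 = -5 / 6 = -0.83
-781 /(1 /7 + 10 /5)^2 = -38269 /225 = -170.08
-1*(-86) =86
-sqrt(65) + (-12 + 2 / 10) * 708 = -41772 / 5-sqrt(65) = -8362.46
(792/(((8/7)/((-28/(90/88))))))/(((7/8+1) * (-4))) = 189728/75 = 2529.71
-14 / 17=-0.82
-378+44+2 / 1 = -332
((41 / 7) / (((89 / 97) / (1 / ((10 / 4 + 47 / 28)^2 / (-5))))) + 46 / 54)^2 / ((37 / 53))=2026051172489 / 1484306059041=1.36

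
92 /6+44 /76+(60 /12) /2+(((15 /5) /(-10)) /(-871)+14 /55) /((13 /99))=20.35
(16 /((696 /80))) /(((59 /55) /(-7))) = -61600 /5133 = -12.00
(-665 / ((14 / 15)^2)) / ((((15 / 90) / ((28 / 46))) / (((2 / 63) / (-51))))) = 1.74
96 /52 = 24 /13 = 1.85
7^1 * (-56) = -392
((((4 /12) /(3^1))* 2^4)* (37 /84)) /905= 148 /171045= 0.00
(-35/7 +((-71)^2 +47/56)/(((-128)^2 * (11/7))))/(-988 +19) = 6926617/1397096448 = 0.00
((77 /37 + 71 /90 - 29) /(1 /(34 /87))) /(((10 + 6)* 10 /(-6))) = 1479221 /3862800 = 0.38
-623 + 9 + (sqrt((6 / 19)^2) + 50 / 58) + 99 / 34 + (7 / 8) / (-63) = -411347563 / 674424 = -609.92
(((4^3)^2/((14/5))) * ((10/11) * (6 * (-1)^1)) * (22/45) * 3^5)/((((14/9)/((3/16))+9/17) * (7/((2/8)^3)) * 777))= -15863040/51411241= -0.31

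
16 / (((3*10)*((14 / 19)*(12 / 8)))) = 152 / 315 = 0.48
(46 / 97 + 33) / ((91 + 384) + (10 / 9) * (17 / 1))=29223 / 431165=0.07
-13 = -13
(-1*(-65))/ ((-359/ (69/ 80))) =-897/ 5744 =-0.16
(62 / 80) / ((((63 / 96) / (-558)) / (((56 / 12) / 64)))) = -961 / 20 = -48.05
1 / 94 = 0.01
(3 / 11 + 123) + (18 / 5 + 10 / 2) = 7253 / 55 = 131.87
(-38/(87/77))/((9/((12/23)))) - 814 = -815.95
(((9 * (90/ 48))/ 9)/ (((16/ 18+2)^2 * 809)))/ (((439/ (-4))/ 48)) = -7290/ 60020519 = -0.00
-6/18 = -0.33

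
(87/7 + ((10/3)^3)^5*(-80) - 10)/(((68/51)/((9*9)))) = -559999999756068581/1653372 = -338701756021.07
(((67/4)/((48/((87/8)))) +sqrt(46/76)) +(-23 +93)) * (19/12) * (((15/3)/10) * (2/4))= sqrt(874)/96 +717877/24576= 29.52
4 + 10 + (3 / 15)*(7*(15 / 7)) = 17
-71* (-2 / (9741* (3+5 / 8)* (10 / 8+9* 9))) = 4544 / 92938881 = 0.00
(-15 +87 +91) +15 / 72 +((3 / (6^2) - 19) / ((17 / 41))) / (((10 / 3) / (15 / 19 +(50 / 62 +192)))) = -2987671183 / 1201560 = -2486.49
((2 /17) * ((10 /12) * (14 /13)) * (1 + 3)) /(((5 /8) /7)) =3136 /663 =4.73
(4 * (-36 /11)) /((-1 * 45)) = 16 /55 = 0.29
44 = 44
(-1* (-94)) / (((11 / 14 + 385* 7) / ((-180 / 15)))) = -336 / 803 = -0.42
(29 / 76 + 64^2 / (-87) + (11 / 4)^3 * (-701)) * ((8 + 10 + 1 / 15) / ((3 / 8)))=-419302205581 / 595080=-704614.85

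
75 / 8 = 9.38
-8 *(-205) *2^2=6560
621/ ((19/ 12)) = 7452/ 19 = 392.21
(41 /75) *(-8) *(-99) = 10824 /25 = 432.96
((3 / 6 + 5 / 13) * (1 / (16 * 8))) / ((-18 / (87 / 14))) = -667 / 279552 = -0.00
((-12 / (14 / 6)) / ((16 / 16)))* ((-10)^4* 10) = -3600000 / 7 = -514285.71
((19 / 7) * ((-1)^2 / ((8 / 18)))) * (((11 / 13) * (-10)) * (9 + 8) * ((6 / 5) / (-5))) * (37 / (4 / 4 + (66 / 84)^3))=1391383224 / 264875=5252.98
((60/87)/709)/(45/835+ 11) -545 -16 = -10646545813/18977803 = -561.00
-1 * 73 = -73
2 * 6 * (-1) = -12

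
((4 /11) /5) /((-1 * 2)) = -2 /55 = -0.04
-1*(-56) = 56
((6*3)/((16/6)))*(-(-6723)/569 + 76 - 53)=267435/1138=235.00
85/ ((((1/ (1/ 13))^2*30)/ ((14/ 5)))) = 119/ 2535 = 0.05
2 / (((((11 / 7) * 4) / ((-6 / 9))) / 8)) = -56 / 33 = -1.70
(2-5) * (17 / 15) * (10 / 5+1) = -51 / 5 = -10.20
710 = 710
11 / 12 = 0.92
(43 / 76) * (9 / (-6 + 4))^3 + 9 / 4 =-29979 / 608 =-49.31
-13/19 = -0.68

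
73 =73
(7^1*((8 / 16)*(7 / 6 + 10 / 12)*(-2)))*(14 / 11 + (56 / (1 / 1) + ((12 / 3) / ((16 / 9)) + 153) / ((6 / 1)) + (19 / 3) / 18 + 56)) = -2320157 / 1188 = -1952.99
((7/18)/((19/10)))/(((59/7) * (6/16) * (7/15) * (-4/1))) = -350/10089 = -0.03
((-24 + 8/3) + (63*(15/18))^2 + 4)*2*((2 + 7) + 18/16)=887409/16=55463.06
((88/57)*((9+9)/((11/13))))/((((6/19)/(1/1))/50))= 5200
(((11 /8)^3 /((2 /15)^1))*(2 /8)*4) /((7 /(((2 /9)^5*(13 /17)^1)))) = 0.00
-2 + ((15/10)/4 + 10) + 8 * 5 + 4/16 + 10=469/8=58.62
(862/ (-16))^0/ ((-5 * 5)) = -1/ 25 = -0.04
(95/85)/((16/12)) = 57/68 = 0.84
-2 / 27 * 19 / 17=-38 / 459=-0.08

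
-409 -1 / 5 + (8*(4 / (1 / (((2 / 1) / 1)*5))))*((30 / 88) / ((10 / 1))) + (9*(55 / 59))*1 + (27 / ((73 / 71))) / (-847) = -7112417724 / 18240145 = -389.93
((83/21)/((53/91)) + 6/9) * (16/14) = 3160/371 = 8.52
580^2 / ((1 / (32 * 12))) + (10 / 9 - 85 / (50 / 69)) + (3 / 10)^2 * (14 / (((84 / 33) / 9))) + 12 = 232519500479 / 1800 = 129177500.27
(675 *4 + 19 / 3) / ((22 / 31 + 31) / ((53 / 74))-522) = -5.67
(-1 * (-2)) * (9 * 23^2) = 9522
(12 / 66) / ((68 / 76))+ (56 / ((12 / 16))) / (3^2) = 42914 / 5049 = 8.50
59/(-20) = -59/20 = -2.95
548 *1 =548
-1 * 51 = -51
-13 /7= -1.86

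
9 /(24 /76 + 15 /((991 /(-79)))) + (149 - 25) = 209455 /1841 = 113.77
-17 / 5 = -3.40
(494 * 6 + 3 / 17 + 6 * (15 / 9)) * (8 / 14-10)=-476718 / 17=-28042.24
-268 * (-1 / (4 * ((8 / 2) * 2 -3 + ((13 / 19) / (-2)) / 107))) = 272422 / 20317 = 13.41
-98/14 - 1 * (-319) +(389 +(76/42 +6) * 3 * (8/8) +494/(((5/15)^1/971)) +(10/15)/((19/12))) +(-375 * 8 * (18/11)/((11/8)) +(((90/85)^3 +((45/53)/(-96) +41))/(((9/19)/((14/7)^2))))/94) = 40731367177197875767/28360899117936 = 1436180.39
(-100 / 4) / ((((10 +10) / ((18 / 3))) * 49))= -0.15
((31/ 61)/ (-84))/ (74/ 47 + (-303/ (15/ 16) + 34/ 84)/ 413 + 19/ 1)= -3008705/ 9843194362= -0.00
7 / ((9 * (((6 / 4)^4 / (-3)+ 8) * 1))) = 112 / 909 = 0.12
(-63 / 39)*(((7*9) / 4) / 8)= -1323 / 416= -3.18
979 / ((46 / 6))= 127.70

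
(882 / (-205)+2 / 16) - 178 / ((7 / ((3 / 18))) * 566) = -40788473 / 9746520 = -4.18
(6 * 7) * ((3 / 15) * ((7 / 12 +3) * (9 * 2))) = 2709 / 5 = 541.80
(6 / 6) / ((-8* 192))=-1 / 1536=-0.00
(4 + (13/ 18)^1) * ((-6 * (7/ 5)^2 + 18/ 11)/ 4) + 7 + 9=668/ 165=4.05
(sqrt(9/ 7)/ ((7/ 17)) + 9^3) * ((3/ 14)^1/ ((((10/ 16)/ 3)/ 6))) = 11016 * sqrt(7)/ 1715 + 157464/ 35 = 4515.97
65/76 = 0.86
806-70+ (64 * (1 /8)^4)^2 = 3014657 /4096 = 736.00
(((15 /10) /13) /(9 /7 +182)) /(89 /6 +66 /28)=0.00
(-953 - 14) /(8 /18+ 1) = -8703 /13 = -669.46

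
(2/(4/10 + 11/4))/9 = 40/567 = 0.07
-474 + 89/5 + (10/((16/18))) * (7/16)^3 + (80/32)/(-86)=-455.29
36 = 36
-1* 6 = -6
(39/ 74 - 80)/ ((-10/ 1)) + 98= 78401/ 740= 105.95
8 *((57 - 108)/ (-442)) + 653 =8501/ 13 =653.92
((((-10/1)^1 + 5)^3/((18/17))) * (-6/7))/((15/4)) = 1700/63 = 26.98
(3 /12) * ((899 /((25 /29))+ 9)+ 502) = 388.46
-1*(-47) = 47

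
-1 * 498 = -498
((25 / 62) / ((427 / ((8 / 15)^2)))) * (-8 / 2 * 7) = -128 / 17019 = -0.01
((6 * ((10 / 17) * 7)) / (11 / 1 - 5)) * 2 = 140 / 17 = 8.24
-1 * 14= -14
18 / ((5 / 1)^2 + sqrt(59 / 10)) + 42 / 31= 399522 / 191921 - 18 * sqrt(590) / 6191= 2.01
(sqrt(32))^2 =32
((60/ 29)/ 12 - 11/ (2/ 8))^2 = 1615441/ 841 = 1920.86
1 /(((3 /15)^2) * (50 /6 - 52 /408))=850 /279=3.05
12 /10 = 6 /5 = 1.20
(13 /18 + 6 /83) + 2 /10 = 7429 /7470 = 0.99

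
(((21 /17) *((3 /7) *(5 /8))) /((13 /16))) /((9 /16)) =160 /221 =0.72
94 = 94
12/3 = 4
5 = 5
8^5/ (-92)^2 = 2048/ 529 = 3.87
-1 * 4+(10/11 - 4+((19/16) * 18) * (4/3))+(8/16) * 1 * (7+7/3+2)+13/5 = 9793/330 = 29.68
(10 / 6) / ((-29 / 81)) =-135 / 29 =-4.66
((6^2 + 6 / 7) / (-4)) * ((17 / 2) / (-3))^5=61053851 / 36288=1682.48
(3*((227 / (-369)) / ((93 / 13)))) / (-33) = 0.01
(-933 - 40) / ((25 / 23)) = -22379 / 25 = -895.16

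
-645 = -645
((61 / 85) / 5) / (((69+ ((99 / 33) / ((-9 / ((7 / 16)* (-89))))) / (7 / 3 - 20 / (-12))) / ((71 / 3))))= 277184 / 5895175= 0.05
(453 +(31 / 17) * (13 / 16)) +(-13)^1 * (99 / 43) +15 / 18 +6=15136427 / 35088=431.38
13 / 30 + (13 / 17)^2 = 8827 / 8670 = 1.02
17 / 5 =3.40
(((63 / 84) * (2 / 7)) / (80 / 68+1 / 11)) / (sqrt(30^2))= 187 / 33180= 0.01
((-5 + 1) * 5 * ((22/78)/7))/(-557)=220/152061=0.00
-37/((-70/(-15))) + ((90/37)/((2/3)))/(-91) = -53661/6734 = -7.97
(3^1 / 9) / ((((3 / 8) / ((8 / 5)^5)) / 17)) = 4456448 / 28125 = 158.45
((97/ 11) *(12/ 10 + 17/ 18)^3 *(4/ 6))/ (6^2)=697338529/ 433026000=1.61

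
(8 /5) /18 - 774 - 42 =-36716 /45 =-815.91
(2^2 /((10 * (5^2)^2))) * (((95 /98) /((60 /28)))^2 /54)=361 /148837500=0.00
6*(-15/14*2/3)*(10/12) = -25/7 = -3.57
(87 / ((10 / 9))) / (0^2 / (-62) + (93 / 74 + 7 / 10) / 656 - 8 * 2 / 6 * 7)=-14253732 / 3397537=-4.20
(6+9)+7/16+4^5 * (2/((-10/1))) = -15149/80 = -189.36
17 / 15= 1.13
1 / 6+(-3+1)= -11 / 6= -1.83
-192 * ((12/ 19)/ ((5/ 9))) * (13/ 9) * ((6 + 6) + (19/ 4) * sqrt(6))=-359424/ 95- 7488 * sqrt(6)/ 5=-7451.77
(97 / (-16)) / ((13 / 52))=-24.25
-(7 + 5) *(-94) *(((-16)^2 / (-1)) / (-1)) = 288768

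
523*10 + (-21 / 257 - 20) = 1338949 / 257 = 5209.92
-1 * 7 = -7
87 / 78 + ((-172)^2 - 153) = 765235 / 26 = 29432.12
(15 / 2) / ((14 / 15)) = 225 / 28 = 8.04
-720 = -720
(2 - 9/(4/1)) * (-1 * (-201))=-201/4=-50.25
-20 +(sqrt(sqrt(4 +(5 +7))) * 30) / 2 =10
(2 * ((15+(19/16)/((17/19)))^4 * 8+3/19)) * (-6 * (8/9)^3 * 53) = -391699199381369615/1542465828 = -253943518.40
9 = 9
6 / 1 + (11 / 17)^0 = 7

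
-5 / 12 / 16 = -5 / 192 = -0.03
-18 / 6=-3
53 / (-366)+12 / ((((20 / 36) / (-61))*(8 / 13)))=-1959239 / 915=-2141.24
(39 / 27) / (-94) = -13 / 846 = -0.02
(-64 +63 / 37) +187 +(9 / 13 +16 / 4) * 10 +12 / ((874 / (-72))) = 170.64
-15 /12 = -5 /4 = -1.25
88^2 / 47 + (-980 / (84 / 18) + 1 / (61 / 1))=-129639 / 2867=-45.22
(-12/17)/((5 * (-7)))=12/595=0.02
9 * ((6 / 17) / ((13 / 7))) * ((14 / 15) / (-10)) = -882 / 5525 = -0.16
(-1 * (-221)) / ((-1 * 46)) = -221 / 46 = -4.80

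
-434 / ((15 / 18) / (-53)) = 138012 / 5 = 27602.40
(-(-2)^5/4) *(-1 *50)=-400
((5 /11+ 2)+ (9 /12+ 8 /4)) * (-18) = -2061 /22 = -93.68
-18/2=-9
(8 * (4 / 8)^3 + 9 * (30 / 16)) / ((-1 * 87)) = -143 / 696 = -0.21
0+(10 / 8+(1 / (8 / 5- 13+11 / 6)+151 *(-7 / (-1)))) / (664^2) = 1214751 / 506148608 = 0.00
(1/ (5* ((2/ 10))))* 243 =243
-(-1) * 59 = 59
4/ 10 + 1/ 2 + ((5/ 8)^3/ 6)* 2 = 7537/ 7680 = 0.98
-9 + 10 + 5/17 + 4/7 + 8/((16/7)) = 1277/238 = 5.37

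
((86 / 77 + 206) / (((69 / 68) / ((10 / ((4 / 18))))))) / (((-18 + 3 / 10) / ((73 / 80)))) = -49478670 / 104489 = -473.53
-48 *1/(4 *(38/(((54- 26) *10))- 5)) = 560/227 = 2.47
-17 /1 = -17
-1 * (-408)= 408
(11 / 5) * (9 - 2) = 77 / 5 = 15.40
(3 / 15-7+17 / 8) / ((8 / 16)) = -187 / 20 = -9.35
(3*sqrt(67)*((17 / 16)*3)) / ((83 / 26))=24.52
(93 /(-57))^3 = -29791 /6859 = -4.34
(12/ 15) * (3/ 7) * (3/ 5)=36/ 175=0.21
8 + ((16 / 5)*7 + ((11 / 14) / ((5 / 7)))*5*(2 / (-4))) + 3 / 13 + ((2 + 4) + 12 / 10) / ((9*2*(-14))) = 50691 / 1820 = 27.85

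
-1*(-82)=82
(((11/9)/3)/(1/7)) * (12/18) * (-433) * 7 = -466774/81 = -5762.64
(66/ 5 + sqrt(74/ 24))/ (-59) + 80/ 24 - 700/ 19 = -567212/ 16815 - sqrt(111)/ 354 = -33.76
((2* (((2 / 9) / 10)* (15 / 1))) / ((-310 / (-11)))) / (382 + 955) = 0.00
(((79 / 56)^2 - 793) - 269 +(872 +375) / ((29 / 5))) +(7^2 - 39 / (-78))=-2494719 / 3136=-795.51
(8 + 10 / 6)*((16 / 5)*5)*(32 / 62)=7424 / 93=79.83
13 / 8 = 1.62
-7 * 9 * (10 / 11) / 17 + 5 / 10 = -1073 / 374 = -2.87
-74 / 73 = -1.01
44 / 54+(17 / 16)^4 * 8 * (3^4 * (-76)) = -3470503057 / 55296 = -62762.28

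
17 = 17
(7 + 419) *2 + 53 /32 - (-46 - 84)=983.66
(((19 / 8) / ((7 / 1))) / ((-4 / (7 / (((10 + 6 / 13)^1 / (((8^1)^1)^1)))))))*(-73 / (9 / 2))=7.37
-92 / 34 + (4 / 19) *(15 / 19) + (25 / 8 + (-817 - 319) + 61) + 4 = -52553079 / 49096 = -1070.41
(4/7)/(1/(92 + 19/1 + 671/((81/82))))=256052/567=451.59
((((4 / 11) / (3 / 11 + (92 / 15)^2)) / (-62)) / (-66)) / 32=75 / 1023316448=0.00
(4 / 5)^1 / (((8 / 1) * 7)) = 1 / 70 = 0.01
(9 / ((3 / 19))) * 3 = 171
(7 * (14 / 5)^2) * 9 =12348 / 25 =493.92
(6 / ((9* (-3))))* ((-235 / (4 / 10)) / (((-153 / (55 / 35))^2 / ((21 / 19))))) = 142175 / 9340191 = 0.02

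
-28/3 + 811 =2405/3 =801.67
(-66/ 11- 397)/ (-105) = 403/ 105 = 3.84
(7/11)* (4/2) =14/11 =1.27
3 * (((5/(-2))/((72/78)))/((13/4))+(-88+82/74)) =-19475/74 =-263.18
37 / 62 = 0.60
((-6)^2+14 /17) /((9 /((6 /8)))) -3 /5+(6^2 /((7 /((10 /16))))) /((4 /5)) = 92627 /14280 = 6.49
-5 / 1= -5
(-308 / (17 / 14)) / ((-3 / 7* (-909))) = -30184 / 46359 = -0.65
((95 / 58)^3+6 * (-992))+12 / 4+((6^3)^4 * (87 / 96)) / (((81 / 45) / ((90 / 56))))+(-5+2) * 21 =2405611775202617 / 1365784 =1761341306.68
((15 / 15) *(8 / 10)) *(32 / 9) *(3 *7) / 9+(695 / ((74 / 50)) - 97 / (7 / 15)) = 9383714 / 34965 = 268.37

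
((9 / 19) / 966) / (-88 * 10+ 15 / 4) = -6 / 10721795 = -0.00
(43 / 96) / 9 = 43 / 864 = 0.05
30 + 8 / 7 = 218 / 7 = 31.14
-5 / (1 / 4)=-20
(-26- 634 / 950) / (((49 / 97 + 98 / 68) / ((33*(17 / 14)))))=-549.03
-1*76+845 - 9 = 760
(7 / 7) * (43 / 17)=2.53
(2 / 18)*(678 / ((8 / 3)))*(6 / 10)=339 / 20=16.95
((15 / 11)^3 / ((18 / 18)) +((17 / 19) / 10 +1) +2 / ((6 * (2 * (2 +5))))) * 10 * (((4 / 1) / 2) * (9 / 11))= 116271312 / 1947253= 59.71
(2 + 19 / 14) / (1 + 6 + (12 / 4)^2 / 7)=47 / 116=0.41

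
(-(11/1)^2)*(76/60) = -2299/15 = -153.27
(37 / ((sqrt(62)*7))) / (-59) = -37*sqrt(62) / 25606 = -0.01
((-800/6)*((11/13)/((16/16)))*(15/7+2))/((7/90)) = -3828000/637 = -6009.42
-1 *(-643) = 643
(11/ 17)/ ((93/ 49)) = 539/ 1581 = 0.34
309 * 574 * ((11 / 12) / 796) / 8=325171 / 12736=25.53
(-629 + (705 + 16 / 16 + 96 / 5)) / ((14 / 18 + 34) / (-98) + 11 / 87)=-12303018 / 29215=-421.12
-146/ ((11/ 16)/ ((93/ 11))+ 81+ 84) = -217248/ 245641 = -0.88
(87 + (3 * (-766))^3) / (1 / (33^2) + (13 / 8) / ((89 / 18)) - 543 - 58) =20202904.78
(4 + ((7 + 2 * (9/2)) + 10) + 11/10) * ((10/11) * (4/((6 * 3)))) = 622/99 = 6.28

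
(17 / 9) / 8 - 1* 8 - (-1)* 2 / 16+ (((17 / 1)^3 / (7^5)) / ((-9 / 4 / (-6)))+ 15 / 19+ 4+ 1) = -12299543 / 11495988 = -1.07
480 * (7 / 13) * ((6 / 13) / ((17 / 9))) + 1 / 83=15062393 / 238459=63.17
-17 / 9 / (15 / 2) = -0.25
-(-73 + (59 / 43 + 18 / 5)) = 68.03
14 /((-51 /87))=-406 /17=-23.88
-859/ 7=-122.71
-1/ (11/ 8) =-0.73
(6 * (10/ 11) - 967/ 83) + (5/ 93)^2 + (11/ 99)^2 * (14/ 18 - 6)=-4002507479/ 639619497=-6.26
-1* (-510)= 510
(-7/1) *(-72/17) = 504/17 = 29.65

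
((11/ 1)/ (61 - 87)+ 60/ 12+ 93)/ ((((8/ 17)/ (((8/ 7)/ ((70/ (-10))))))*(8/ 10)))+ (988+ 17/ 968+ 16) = 74125031/ 77077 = 961.70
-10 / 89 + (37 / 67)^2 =76951 / 399521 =0.19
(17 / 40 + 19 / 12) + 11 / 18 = 943 / 360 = 2.62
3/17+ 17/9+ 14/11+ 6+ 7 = 27497/1683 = 16.34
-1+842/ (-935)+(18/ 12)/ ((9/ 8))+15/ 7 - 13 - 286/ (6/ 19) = -18007082/ 19635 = -917.09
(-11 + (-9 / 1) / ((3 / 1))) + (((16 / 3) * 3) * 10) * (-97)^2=1505426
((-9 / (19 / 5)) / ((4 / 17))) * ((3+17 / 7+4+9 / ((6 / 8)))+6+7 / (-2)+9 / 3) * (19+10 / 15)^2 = -111548645 / 1064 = -104838.95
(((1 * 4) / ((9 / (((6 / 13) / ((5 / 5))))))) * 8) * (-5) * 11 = -90.26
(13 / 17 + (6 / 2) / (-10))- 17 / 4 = -1287 / 340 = -3.79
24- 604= -580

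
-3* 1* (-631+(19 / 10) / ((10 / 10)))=18873 / 10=1887.30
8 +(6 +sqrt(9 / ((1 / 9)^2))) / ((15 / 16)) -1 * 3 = 201 / 5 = 40.20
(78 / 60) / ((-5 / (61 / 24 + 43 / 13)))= -73 / 48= -1.52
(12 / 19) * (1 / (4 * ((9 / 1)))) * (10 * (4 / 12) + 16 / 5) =98 / 855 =0.11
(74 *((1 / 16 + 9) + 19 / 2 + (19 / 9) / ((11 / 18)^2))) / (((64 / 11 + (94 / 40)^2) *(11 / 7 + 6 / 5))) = 1011848250 / 17747411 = 57.01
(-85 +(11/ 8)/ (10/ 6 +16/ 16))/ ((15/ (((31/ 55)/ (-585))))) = 167617/ 30888000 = 0.01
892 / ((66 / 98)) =43708 / 33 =1324.48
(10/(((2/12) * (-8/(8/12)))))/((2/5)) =-25/2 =-12.50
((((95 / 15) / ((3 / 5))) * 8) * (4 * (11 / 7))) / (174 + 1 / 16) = 107008 / 35091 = 3.05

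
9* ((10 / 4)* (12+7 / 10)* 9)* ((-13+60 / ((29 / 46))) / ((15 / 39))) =318680973 / 580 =549449.95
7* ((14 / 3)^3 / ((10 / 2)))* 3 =19208 / 45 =426.84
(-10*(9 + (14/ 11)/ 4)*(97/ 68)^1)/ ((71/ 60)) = -1491375/ 13277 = -112.33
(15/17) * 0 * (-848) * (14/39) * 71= 0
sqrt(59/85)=sqrt(5015)/85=0.83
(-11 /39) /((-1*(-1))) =-11 /39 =-0.28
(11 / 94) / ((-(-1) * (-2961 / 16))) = -88 / 139167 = -0.00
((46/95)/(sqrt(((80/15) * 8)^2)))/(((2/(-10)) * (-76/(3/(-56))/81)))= -16767/5175296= -0.00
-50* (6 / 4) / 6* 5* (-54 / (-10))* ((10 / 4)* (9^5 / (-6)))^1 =66430125 / 8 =8303765.62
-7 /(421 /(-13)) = 91 /421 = 0.22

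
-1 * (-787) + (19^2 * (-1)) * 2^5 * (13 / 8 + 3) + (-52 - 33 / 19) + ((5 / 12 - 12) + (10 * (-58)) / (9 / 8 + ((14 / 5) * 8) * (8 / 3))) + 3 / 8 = -175551389633 / 3330168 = -52715.48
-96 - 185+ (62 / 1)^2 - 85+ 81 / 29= 100943 / 29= 3480.79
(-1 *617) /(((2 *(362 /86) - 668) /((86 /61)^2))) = 98111638 /52767501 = 1.86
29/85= 0.34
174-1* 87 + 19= 106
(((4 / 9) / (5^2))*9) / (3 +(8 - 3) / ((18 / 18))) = 1 / 50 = 0.02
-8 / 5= -1.60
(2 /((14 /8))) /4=2 /7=0.29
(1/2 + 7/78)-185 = -7192/39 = -184.41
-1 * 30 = -30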